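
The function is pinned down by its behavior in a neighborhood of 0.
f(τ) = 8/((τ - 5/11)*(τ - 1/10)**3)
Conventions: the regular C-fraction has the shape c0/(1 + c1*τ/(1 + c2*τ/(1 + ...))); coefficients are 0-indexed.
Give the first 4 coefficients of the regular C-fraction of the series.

The regular C-fraction coefficients are [17600, -161/5, 1830/161, -201260/29463].

Taylor coefficients (expand at 0): a_0 = 17600, a_1 = 566720, a_2 = 11806784, a_3 = 1009874624/5.
c0 = a_0 = 17600. Peel one level at a time: if S = 1 + c*τ/S' with S'(0) = 1, then c is the τ-coefficient of S and S' = c*τ/(S - 1).
S_1 = c0/f = 1 + (-161/5)*τ + (366)*τ^2 + ...; c1 = -161/5.
S_2 = c1*τ/(S_1 - 1) = 1 + (1830/161)*τ + (2012600/25921)*τ^2 + ...; c2 = 1830/161.
S_3 = c2*τ/(S_2 - 1) = 1 + (-201260/29463)*τ + ...; c3 = -201260/29463.


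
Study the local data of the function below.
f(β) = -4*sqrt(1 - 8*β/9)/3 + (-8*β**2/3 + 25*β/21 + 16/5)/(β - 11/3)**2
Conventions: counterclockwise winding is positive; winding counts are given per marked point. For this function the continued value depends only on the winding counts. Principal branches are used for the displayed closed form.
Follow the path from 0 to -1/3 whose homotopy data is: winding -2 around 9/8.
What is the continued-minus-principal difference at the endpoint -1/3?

Continued minus principal equals 0.

The rational part is single-valued and drops out of the difference; each branch term changes only by its own monodromy.
(-4/3)*sqrt(1 - β/(9/8)): winding -2 is even, the square root returns to the same sheet, contribution 0.
Summing the contributions at β = -1/3 gives 0.


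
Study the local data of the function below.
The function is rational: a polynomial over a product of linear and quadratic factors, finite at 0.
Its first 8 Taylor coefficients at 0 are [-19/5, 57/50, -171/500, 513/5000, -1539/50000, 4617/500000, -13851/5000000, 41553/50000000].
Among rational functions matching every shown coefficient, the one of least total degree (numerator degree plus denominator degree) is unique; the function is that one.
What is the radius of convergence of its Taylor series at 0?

No rational of total degree below 1 reproduces all 8 coefficients; solving the [0/1] Pade equations on them gives f(σ) = -38/(3*(σ + 10/3)), whose expansion matches every shown term.
Denominator factor (σ + 10/3): pole of order 1 at -10/3, modulus 10/3.
The radius of convergence is the smallest modulus among the singular points: 10/3.

The radius of convergence is 10/3.


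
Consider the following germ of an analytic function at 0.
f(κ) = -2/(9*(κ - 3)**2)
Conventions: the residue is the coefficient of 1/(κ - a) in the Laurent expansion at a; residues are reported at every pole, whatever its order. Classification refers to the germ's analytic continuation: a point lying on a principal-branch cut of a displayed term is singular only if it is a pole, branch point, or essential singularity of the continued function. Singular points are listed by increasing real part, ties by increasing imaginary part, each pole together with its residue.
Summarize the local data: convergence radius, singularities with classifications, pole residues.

Radius of convergence at 0: 3.
At 3: a pole of order 2; residue 0.

Denominator factor (κ - 3)^2: pole of order 2 at 3, modulus 3.
The radius of convergence is the smallest modulus among the singular points: 3.
At the order-2 pole 3 set g(κ) = (κ - (3))^2*f(κ) = -2/9.
Order-2 pole: residue = g'(a); g'(3) = 0, so the residue is 0.


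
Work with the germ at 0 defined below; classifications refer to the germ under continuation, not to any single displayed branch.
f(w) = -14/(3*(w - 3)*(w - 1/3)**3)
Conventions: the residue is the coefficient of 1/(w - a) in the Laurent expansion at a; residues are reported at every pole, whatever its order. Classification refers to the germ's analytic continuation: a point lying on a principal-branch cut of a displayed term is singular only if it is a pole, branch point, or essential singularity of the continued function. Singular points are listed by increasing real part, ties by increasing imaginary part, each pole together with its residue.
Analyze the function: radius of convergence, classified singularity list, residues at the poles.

Radius of convergence at 0: 1/3.
At 1/3: a pole of order 3; residue 63/256.
At 3: a pole of order 1; residue -63/256.

Denominator factor (w - 1/3)^3: pole of order 3 at 1/3, modulus 1/3.
Denominator factor (w - 3): pole of order 1 at 3, modulus 3.
The radius of convergence is the smallest modulus among the singular points: 1/3.
At the order-3 pole 1/3 set g(w) = (w - (1/3))^3*f(w) = -14/(3*(w - 3)).
Order-3 pole: residue = g''(a)/2; g''(1/3) = 63/128, so the residue is 63/256.
At the order-1 pole 3 set g(w) = (w - (3))*f(w) = -14/(3*(w - 1/3)**3).
Simple pole: residue = g(a) at a = 3, which is -63/256.
List the singular points by increasing real part (a conjugate pair: the negative imaginary part first).


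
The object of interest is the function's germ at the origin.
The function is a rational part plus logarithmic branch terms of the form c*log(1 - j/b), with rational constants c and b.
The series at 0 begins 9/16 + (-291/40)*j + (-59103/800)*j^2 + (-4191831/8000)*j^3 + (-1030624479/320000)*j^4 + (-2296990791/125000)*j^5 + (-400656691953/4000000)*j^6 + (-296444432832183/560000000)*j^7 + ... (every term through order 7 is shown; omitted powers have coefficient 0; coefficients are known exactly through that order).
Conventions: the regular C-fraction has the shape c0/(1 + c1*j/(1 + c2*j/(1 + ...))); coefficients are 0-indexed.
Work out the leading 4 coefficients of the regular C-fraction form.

The regular C-fraction coefficients are [9/16, 194/15, -26875/1164, 351172989/260687500].

Taylor coefficients (read off): a_0 = 9/16, a_1 = -291/40, a_2 = -59103/800, a_3 = -4191831/8000.
c0 = a_0 = 9/16. Peel one level at a time: if S = 1 + c*j/S' with S'(0) = 1, then c is the j-coefficient of S and S' = c*j/(S - 1).
S_1 = c0/f = 1 + (194/15)*j + (5375/18)*j^2 + ...; c1 = 194/15.
S_2 = c1*j/(S_1 - 1) = 1 + (-26875/1164)*j + (117057663/3763600)*j^2 + ...; c2 = -26875/1164.
S_3 = c2*j/(S_2 - 1) = 1 + (351172989/260687500)*j + ...; c3 = 351172989/260687500.


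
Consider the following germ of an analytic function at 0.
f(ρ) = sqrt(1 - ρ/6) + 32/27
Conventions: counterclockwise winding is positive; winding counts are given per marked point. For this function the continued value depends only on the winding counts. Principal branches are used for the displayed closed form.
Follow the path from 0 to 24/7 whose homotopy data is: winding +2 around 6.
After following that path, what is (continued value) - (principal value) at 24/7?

Continued minus principal equals 0.

The rational part is single-valued and drops out of the difference; each branch term changes only by its own monodromy.
(1)*sqrt(1 - ρ/(6)): winding +2 is even, the square root returns to the same sheet, contribution 0.
Summing the contributions at ρ = 24/7 gives 0.


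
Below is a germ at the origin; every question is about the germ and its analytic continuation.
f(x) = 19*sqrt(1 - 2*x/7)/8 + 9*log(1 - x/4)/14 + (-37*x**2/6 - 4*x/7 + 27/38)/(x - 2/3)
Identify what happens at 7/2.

The term (19/8)*sqrt(1 - x/(7/2)) has argument 1 - 7/2/(7/2) = 0 at 7/2: a square-root (algebraic, two-sheeted) branch point; the remaining terms are analytic or single-valued there.

The point is an algebraic (square-root) branch point.


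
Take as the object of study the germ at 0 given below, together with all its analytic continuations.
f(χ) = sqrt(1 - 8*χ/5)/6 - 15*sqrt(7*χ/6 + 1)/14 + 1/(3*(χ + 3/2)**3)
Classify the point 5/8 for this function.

The term (1/6)*sqrt(1 - χ/(5/8)) has argument 1 - 5/8/(5/8) = 0 at 5/8: a square-root (algebraic, two-sheeted) branch point; the remaining terms are analytic or single-valued there.

The point is an algebraic (square-root) branch point.


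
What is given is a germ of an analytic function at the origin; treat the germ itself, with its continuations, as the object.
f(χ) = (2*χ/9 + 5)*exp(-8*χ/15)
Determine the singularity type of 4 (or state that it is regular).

The point is a regular point.

There is no denominator, hence no pole anywhere.
The factor exp(-8*χ/15) is entire.
So the germ continues analytically to 4.


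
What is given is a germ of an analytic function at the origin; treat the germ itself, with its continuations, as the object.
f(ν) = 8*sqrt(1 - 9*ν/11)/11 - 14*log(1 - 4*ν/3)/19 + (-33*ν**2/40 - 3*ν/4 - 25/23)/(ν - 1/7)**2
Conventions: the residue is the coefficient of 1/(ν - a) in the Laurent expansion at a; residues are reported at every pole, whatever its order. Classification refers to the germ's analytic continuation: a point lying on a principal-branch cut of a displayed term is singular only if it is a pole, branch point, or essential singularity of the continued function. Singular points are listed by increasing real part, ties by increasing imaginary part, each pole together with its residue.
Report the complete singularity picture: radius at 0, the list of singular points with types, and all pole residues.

Denominator factor (ν - 1/7)^2: pole of order 2 at 1/7, modulus 1/7.
Branch term (8/11)*sqrt(1 - ν/(11/9)): its argument vanishes at ν = 11/9, a square-root branch point, modulus 11/9.
Branch term (-14/19)*log(1 - ν/(3/4)): its argument vanishes at ν = 3/4, a logarithmic branch point, modulus 3/4.
The radius of convergence is the smallest modulus among the singular points: 1/7.
The branch terms are analytic at 1/7 and contribute nothing to the residue; only the rational part matters.
At the order-2 pole 1/7 set g(ν) = (ν - (1/7))^2*(rational part) = -33*ν**2/40 - 3*ν/4 - 25/23.
Order-2 pole: residue = g'(a); g'(1/7) = -69/70, so the residue is -69/70.
List the singular points by increasing real part (a conjugate pair: the negative imaginary part first).

Radius of convergence at 0: 1/7.
At 1/7: a pole of order 2; residue -69/70.
At 3/4: a logarithmic branch point.
At 11/9: an algebraic (square-root) branch point.


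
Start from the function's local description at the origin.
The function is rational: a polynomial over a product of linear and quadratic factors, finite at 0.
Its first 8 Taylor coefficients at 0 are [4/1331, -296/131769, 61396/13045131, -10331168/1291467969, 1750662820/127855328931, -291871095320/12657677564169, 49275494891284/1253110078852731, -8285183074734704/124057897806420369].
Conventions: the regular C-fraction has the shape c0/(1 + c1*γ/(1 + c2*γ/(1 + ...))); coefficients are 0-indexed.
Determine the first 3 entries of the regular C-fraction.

Taylor coefficients (read off): a_0 = 4/1331, a_1 = -296/131769, a_2 = 61396/13045131.
c0 = a_0 = 4/1331. Peel one level at a time: if S = 1 + c*γ/S' with S'(0) = 1, then c is the γ-coefficient of S and S' = c*γ/(S - 1).
S_1 = c0/f = 1 + (74/99)*γ + (-1097/1089)*γ^2 + ...; c1 = 74/99.
S_2 = c1*γ/(S_1 - 1) = 1 + (1097/814)*γ + ...; c2 = 1097/814.

The regular C-fraction coefficients are [4/1331, 74/99, 1097/814].


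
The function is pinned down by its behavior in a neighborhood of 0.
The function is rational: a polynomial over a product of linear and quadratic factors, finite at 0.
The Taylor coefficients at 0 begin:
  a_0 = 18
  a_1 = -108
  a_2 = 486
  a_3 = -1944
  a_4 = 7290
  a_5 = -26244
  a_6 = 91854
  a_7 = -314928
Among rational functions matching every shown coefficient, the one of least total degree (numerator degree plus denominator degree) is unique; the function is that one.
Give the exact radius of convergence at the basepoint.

No rational of total degree below 2 reproduces all 8 coefficients; solving the [0/2] Pade equations on them gives f(β) = 2/(β + 1/3)**2, whose expansion matches every shown term.
Denominator factor (β + 1/3)^2: pole of order 2 at -1/3, modulus 1/3.
The radius of convergence is the smallest modulus among the singular points: 1/3.

The radius of convergence is 1/3.


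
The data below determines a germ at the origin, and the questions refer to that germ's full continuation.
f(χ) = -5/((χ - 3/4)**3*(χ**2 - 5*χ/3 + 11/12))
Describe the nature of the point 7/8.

The point is a regular point.

Denominator factors: χ**2 - 5*χ/3 + 11/12 = 43/192 at χ = 7/8; χ - 3/4 = 1/8 at χ = 7/8 — none vanishes.
So the germ continues analytically to 7/8.


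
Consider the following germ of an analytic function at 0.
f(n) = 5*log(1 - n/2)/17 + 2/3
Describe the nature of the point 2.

The point is a logarithmic branch point.

The term (5/17)*log(1 - n/(2)) has argument 1 - 2/(2) = 0 at 2: a logarithmic (infinitely-sheeted) branch point; the remaining terms are analytic or single-valued there.


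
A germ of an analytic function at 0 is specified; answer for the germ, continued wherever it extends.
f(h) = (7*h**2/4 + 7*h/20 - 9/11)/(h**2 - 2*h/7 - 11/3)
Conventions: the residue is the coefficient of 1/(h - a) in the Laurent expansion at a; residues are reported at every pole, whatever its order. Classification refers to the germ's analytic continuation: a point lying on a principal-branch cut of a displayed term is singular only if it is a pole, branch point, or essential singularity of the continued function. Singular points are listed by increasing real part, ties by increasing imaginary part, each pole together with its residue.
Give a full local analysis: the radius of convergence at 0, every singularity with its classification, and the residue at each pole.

Radius of convergence at 0: -1/7 + (1/21)*sqrt(1626).
At 1/7 - (1/21)*sqrt(1626): a pole of order 1; residue 17/40 - (13213/357720)*sqrt(1626).
At 1/7 + (1/21)*sqrt(1626): a pole of order 1; residue 17/40 + (13213/357720)*sqrt(1626).

Denominator factor (h**2 - 2*h/7 - 11/3): discriminant 2168/147, real irrational roots 1/7 + (1/21)*sqrt(1626) and 1/7 - (1/21)*sqrt(1626); poles of order 1, moduli 1/7 + (1/21)*sqrt(1626) and -1/7 + (1/21)*sqrt(1626).
The radius of convergence is the smallest modulus among the singular points: -1/7 + (1/21)*sqrt(1626).
The factor h**2 - 2*h/7 - 11/3 splits as (h - a)(h - a') with a = 1/7 - (1/21)*sqrt(1626), a' = 1/7 + (1/21)*sqrt(1626). At the order-1 pole a set g(h) = (h - a)*f(h) = [7*h**2/4 + 7*h/20 - 9/11] / (h - a').
Simple pole: residue = g(a) at a = 1/7 - (1/21)*sqrt(1626), which is 17/40 - (13213/357720)*sqrt(1626).
The factor h**2 - 2*h/7 - 11/3 splits as (h - a)(h - a') with a = 1/7 + (1/21)*sqrt(1626), a' = 1/7 - (1/21)*sqrt(1626). At the order-1 pole a set g(h) = (h - a)*f(h) = [7*h**2/4 + 7*h/20 - 9/11] / (h - a').
Simple pole: residue = g(a) at a = 1/7 + (1/21)*sqrt(1626), which is 17/40 + (13213/357720)*sqrt(1626).
List the singular points by increasing real part (a conjugate pair: the negative imaginary part first).


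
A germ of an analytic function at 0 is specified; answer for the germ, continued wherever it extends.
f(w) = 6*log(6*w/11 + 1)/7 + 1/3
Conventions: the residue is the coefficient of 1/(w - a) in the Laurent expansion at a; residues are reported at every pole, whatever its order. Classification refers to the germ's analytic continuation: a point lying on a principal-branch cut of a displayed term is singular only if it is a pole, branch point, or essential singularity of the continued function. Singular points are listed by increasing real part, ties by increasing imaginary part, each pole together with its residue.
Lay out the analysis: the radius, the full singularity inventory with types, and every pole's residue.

Branch term (6/7)*log(1 - w/(-11/6)): its argument vanishes at w = -11/6, a logarithmic branch point, modulus 11/6.
The radius of convergence is the smallest modulus among the singular points: 11/6.

Radius of convergence at 0: 11/6.
At -11/6: a logarithmic branch point.


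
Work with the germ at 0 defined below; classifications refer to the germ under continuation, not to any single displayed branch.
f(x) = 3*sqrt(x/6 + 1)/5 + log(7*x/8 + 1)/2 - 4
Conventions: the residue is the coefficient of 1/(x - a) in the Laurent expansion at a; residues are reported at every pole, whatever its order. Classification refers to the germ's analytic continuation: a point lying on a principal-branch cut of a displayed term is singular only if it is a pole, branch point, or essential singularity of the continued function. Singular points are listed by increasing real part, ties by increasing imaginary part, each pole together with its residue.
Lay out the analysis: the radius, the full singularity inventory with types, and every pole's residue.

Radius of convergence at 0: 8/7.
At -6: an algebraic (square-root) branch point.
At -8/7: a logarithmic branch point.

Branch term (1/2)*log(1 - x/(-8/7)): its argument vanishes at x = -8/7, a logarithmic branch point, modulus 8/7.
Branch term (3/5)*sqrt(1 - x/(-6)): its argument vanishes at x = -6, a square-root branch point, modulus 6.
The radius of convergence is the smallest modulus among the singular points: 8/7.
List the singular points by increasing real part (a conjugate pair: the negative imaginary part first).


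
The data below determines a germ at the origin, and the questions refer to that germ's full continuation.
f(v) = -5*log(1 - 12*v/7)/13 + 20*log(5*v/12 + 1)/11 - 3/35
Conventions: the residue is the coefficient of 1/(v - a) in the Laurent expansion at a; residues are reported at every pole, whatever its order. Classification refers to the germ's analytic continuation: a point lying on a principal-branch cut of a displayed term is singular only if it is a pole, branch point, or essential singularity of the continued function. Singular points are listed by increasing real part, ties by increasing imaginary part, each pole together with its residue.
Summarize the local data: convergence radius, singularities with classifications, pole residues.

Radius of convergence at 0: 7/12.
At -12/5: a logarithmic branch point.
At 7/12: a logarithmic branch point.

Branch term (-5/13)*log(1 - v/(7/12)): its argument vanishes at v = 7/12, a logarithmic branch point, modulus 7/12.
Branch term (20/11)*log(1 - v/(-12/5)): its argument vanishes at v = -12/5, a logarithmic branch point, modulus 12/5.
The radius of convergence is the smallest modulus among the singular points: 7/12.
List the singular points by increasing real part (a conjugate pair: the negative imaginary part first).


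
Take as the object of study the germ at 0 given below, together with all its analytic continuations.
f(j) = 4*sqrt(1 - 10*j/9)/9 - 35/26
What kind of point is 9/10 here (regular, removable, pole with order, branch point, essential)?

The point is an algebraic (square-root) branch point.

The term (4/9)*sqrt(1 - j/(9/10)) has argument 1 - 9/10/(9/10) = 0 at 9/10: a square-root (algebraic, two-sheeted) branch point; the remaining terms are analytic or single-valued there.


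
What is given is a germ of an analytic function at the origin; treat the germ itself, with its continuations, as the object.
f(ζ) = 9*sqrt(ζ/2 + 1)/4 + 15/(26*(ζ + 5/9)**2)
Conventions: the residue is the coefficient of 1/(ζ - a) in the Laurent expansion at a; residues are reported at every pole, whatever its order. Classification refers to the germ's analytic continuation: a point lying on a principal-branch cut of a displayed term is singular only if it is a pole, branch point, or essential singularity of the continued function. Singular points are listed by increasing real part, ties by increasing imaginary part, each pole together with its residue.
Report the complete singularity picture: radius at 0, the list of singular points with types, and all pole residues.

Radius of convergence at 0: 5/9.
At -2: an algebraic (square-root) branch point.
At -5/9: a pole of order 2; residue 0.

Denominator factor (ζ + 5/9)^2: pole of order 2 at -5/9, modulus 5/9.
Branch term (9/4)*sqrt(1 - ζ/(-2)): its argument vanishes at ζ = -2, a square-root branch point, modulus 2.
The radius of convergence is the smallest modulus among the singular points: 5/9.
The branch term is analytic at -5/9 and contributes nothing to the residue; only the rational part matters.
At the order-2 pole -5/9 set g(ζ) = (ζ - (-5/9))^2*(rational part) = 15/26.
Order-2 pole: residue = g'(a); g'(-5/9) = 0, so the residue is 0.
List the singular points by increasing real part (a conjugate pair: the negative imaginary part first).


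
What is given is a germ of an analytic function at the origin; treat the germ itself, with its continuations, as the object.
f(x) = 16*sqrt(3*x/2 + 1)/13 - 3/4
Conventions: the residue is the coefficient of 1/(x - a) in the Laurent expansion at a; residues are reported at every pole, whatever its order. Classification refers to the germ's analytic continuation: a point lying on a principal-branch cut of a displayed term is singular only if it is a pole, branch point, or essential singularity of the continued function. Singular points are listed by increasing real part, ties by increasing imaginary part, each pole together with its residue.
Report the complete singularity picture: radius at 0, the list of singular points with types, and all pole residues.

Branch term (16/13)*sqrt(1 - x/(-2/3)): its argument vanishes at x = -2/3, a square-root branch point, modulus 2/3.
The radius of convergence is the smallest modulus among the singular points: 2/3.

Radius of convergence at 0: 2/3.
At -2/3: an algebraic (square-root) branch point.


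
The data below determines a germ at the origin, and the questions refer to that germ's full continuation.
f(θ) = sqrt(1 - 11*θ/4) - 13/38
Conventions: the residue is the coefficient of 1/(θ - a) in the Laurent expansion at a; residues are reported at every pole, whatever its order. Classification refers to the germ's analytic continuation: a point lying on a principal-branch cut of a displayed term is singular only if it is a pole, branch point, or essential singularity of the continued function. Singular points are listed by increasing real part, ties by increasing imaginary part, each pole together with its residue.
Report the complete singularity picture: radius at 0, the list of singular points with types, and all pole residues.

Radius of convergence at 0: 4/11.
At 4/11: an algebraic (square-root) branch point.

Branch term (1)*sqrt(1 - θ/(4/11)): its argument vanishes at θ = 4/11, a square-root branch point, modulus 4/11.
The radius of convergence is the smallest modulus among the singular points: 4/11.


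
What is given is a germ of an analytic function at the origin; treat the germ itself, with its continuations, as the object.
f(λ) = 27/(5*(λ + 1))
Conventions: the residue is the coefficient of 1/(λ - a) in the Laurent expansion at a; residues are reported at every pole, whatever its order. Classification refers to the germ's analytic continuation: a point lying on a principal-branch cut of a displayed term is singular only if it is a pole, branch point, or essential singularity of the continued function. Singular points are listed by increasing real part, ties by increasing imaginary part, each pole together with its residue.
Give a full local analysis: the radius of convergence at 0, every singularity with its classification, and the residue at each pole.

Denominator factor (λ + 1): pole of order 1 at -1, modulus 1.
The radius of convergence is the smallest modulus among the singular points: 1.
At the order-1 pole -1 set g(λ) = (λ - (-1))*f(λ) = 27/5.
Simple pole: residue = g(a) at a = -1, which is 27/5.

Radius of convergence at 0: 1.
At -1: a pole of order 1; residue 27/5.


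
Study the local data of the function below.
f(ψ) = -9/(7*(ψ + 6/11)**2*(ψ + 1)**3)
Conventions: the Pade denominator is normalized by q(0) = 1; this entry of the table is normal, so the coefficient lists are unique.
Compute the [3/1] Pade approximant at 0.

Taylor coefficients needed (expand at 0): a_0 = -121/28, a_1 = 605/21, a_2 = -39325/336, a_3 = 1135585/3024, a_4 = -5434715/5184.
Write the denominator as Q(ψ) = 1 + q1*ψ. Requiring Q*f - P = O(ψ^5) with deg P <= 3 kills the coefficients of ψ^4..ψ^4 in Q*f:
  ψ^4: a_4 + q1*a_3 = 0, i.e. -5434715/5184 + (1135585/3024)*q1 = 0.
Solving this linear system: q1 = 62881/22524.
The numerator is Q*f truncated at degree 3: P0 = a_0 = -121/28; P1 = a_1 + q1*a_0 = 3520253/210224; P2 = a_2 + q1*a_1 = -69267055/1892016; P3 = a_3 + q1*a_2 = 1107586205/22704192.

The Pade approximant has numerator coefficients [-121/28, 3520253/210224, -69267055/1892016, 1107586205/22704192]; denominator coefficients [1, 62881/22524].


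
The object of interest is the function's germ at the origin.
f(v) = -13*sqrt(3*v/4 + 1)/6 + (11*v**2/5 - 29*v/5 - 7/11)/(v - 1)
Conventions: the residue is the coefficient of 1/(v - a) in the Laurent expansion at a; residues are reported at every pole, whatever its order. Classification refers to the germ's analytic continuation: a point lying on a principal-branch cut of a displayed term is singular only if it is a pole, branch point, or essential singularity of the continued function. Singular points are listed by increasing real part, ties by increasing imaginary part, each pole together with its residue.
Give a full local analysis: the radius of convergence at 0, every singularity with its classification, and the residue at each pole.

Denominator factor (v - 1): pole of order 1 at 1, modulus 1.
Branch term (-13/6)*sqrt(1 - v/(-4/3)): its argument vanishes at v = -4/3, a square-root branch point, modulus 4/3.
The radius of convergence is the smallest modulus among the singular points: 1.
The branch term is analytic at 1 and contributes nothing to the residue; only the rational part matters.
At the order-1 pole 1 set g(v) = (v - (1))*(rational part) = 11*v**2/5 - 29*v/5 - 7/11.
Simple pole: residue = g(a) at a = 1, which is -233/55.
List the singular points by increasing real part (a conjugate pair: the negative imaginary part first).

Radius of convergence at 0: 1.
At -4/3: an algebraic (square-root) branch point.
At 1: a pole of order 1; residue -233/55.


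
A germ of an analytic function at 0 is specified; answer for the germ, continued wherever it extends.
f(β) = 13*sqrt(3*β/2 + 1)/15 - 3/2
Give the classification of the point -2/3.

The term (13/15)*sqrt(1 - β/(-2/3)) has argument 1 - -2/3/(-2/3) = 0 at -2/3: a square-root (algebraic, two-sheeted) branch point; the remaining terms are analytic or single-valued there.

The point is an algebraic (square-root) branch point.


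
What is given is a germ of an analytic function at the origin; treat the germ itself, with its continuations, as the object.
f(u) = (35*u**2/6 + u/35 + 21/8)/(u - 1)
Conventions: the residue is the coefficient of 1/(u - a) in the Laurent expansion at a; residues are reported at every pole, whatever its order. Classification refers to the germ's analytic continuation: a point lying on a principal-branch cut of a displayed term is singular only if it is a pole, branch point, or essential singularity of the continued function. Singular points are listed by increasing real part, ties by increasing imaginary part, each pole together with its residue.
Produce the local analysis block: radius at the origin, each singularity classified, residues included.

Radius of convergence at 0: 1.
At 1: a pole of order 1; residue 7129/840.

Denominator factor (u - 1): pole of order 1 at 1, modulus 1.
The radius of convergence is the smallest modulus among the singular points: 1.
At the order-1 pole 1 set g(u) = (u - (1))*f(u) = 35*u**2/6 + u/35 + 21/8.
Simple pole: residue = g(a) at a = 1, which is 7129/840.


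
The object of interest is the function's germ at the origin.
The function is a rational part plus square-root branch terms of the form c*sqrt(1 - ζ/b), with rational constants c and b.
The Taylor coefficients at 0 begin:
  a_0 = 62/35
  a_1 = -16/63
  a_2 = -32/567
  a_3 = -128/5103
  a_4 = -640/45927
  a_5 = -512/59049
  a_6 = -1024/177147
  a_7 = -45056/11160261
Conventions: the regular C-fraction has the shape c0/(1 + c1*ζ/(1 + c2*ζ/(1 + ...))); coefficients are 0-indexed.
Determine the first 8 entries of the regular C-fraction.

Taylor coefficients (read off): a_0 = 62/35, a_1 = -16/63, a_2 = -32/567, a_3 = -128/5103, a_4 = -640/45927, a_5 = -512/59049, a_6 = -1024/177147, a_7 = -45056/11160261.
c0 = a_0 = 62/35. Peel one level at a time: if S = 1 + c*ζ/S' with S'(0) = 1, then c is the ζ-coefficient of S and S' = c*ζ/(S - 1).
S_1 = c0/f = 1 + (40/279)*ζ + (1360/25947)*ζ^2 + ...; c1 = 40/279.
S_2 = c1*ζ/(S_1 - 1) = 1 + (-34/93)*ζ + (-4/81)*ζ^2 + ...; c2 = -34/93.
S_3 = c2*ζ/(S_2 - 1) = 1 + (-62/459)*ζ + (-8804/210681)*ζ^2 + ...; c3 = -62/459.
S_4 = c3*ζ/(S_3 - 1) = 1 + (-142/459)*ζ + (-4/81)*ζ^2 + ...; c4 = -142/459.
S_5 = c4*ζ/(S_4 - 1) = 1 + (-34/213)*ζ + (-6188/136107)*ζ^2 + ...; c5 = -34/213.
S_6 = c5*ζ/(S_5 - 1) = 1 + (-182/639)*ζ + (-4/81)*ζ^2 + ...; c6 = -182/639.
S_7 = c6*ζ/(S_6 - 1) = 1 + (-142/819)*ζ + ...; c7 = -142/819.

The regular C-fraction coefficients are [62/35, 40/279, -34/93, -62/459, -142/459, -34/213, -182/639, -142/819].


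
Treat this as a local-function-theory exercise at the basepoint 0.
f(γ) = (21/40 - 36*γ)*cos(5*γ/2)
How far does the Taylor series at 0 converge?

The factor cos(5*γ/2) is entire and contributes no finite singular point.
The polynomial part has no poles.
No finite singular points: the Taylor series at 0 converges everywhere.

The radius of convergence is infinite.


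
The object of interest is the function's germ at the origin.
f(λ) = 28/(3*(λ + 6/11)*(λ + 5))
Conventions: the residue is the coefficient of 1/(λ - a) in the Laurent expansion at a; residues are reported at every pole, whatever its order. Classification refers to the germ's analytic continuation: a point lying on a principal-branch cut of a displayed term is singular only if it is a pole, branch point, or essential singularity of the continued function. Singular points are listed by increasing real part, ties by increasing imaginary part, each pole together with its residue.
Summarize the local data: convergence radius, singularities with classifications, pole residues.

Denominator factor (λ + 6/11): pole of order 1 at -6/11, modulus 6/11.
Denominator factor (λ + 5): pole of order 1 at -5, modulus 5.
The radius of convergence is the smallest modulus among the singular points: 6/11.
At the order-1 pole -5 set g(λ) = (λ - (-5))*f(λ) = 28/(3*(λ + 6/11)).
Simple pole: residue = g(a) at a = -5, which is -44/21.
At the order-1 pole -6/11 set g(λ) = (λ - (-6/11))*f(λ) = 28/(3*(λ + 5)).
Simple pole: residue = g(a) at a = -6/11, which is 44/21.
List the singular points by increasing real part (a conjugate pair: the negative imaginary part first).

Radius of convergence at 0: 6/11.
At -5: a pole of order 1; residue -44/21.
At -6/11: a pole of order 1; residue 44/21.


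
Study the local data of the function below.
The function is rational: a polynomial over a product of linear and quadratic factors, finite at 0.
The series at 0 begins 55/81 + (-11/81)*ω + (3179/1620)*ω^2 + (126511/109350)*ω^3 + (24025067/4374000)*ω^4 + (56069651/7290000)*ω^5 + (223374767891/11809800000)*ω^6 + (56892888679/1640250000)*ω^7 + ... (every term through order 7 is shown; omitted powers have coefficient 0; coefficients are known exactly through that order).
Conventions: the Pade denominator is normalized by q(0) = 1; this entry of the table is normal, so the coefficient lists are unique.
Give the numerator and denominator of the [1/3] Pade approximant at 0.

The Pade approximant has numerator coefficients [55/81, -275/1512]; denominator coefficients [1, -19/280, -813/280, -12631/6048].


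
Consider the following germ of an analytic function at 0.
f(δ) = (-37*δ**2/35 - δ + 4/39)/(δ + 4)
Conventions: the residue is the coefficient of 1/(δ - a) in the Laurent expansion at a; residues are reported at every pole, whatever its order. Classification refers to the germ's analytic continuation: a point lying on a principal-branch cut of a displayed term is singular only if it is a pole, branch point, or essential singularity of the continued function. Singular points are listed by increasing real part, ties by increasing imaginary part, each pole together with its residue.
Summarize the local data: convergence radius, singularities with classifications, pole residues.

Radius of convergence at 0: 4.
At -4: a pole of order 1; residue -17488/1365.

Denominator factor (δ + 4): pole of order 1 at -4, modulus 4.
The radius of convergence is the smallest modulus among the singular points: 4.
At the order-1 pole -4 set g(δ) = (δ - (-4))*f(δ) = -37*δ**2/35 - δ + 4/39.
Simple pole: residue = g(a) at a = -4, which is -17488/1365.


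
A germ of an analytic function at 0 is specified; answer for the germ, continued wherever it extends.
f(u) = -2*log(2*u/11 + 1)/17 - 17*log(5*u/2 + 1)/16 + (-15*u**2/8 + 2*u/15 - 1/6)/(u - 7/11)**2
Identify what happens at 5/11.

Denominator factors: u - 7/11 = -2/11 at u = 5/11 — none vanishes.
Branch term log(1 - u/(-11/2)): argument at 5/11 is 131/121, nonzero, so 5/11 is not its branch point (a point on a principal cut is still regular for the continued germ).
Branch term log(1 - u/(-2/5)): argument at 5/11 is 47/22, nonzero, so 5/11 is not its branch point (a point on a principal cut is still regular for the continued germ).
So the germ continues analytically to 5/11.

The point is a regular point.


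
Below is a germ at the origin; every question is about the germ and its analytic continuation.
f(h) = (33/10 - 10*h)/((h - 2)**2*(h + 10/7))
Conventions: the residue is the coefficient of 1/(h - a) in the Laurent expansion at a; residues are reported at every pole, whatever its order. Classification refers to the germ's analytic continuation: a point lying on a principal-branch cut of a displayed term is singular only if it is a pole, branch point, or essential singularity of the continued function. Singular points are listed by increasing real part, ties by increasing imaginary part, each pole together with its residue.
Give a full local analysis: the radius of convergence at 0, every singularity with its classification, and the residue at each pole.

Radius of convergence at 0: 10/7.
At -10/7: a pole of order 1; residue 8617/5760.
At 2: a pole of order 2; residue -8617/5760.

Denominator factor (h + 10/7): pole of order 1 at -10/7, modulus 10/7.
Denominator factor (h - 2)^2: pole of order 2 at 2, modulus 2.
The radius of convergence is the smallest modulus among the singular points: 10/7.
At the order-1 pole -10/7 set g(h) = (h - (-10/7))*f(h) = (33/10 - 10*h)/(h - 2)**2.
Simple pole: residue = g(a) at a = -10/7, which is 8617/5760.
At the order-2 pole 2 set g(h) = (h - (2))^2*f(h) = (33/10 - 10*h)/(h + 10/7).
Order-2 pole: residue = g'(a); g'(2) = -8617/5760, so the residue is -8617/5760.
List the singular points by increasing real part (a conjugate pair: the negative imaginary part first).


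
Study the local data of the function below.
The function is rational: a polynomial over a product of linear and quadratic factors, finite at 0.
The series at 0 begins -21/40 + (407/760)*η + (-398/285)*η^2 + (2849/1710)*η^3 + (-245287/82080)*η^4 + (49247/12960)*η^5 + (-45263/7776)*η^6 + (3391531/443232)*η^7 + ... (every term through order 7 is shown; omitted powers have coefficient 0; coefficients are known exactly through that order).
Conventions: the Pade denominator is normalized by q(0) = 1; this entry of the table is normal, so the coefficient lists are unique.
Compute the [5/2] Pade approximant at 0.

Taylor coefficients needed (read off): a_0 = -21/40, a_1 = 407/760, a_2 = -398/285, a_3 = 2849/1710, a_4 = -245287/82080, a_5 = 49247/12960, a_6 = -45263/7776, a_7 = 3391531/443232.
Write the denominator as Q(η) = 1 + q1*η + q2*η^2. Requiring Q*f - P = O(η^8) with deg P <= 5 kills the coefficients of η^6..η^7 in Q*f:
  η^6: a_6 + q1*a_5 + q2*a_4 = 0, i.e. -45263/7776 + (49247/12960)*q1 + (-245287/82080)*q2 = 0.
  η^7: a_7 + q1*a_6 + q2*a_5 = 0, i.e. 3391531/443232 + (-45263/7776)*q1 + (49247/12960)*q2 = 0.
Solving this linear system: q1 = 1151810/4552381, q2 = -3506515/2156391.
The numerator is Q*f truncated at degree 5: P0 = a_0 = -21/40; P1 = a_1 + q1*a_0 = 73328783/182095240; P2 = a_2 + q1*a_1 + q2*a_0 = -1409152563/3459809560; P3 = a_3 + q1*a_2 + q2*a_1 = 1528996029/3459809560; P4 = a_4 + q1*a_3 + q2*a_2 = -132146991/446427040; P5 = a_5 + q1*a_4 + q2*a_3 = 4630621743/13839238240.

The Pade approximant has numerator coefficients [-21/40, 73328783/182095240, -1409152563/3459809560, 1528996029/3459809560, -132146991/446427040, 4630621743/13839238240]; denominator coefficients [1, 1151810/4552381, -3506515/2156391].


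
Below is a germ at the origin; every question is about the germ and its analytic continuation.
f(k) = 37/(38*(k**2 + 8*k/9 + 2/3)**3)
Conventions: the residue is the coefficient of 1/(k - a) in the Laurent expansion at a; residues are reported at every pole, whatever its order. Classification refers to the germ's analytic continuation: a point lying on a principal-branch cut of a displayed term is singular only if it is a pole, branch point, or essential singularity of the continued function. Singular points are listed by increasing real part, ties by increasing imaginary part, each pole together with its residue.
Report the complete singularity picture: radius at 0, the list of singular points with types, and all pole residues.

Denominator factor (k**2 + 8*k/9 + 2/3)^3: discriminant -152/81, complex-conjugate roots (-4/9) + ((1/9)*sqrt(38))*i and (-4/9) - ((1/9)*sqrt(38))*i; poles of order 3, moduli (1/3)*sqrt(6) and (1/3)*sqrt(6).
The radius of convergence is the smallest modulus among the singular points: (1/3)*sqrt(6).
The factor k**2 + 8*k/9 + 2/3 splits as (k - a)(k - a') with a = (-4/9) - ((1/9)*sqrt(38))*i, a' = (-4/9) + ((1/9)*sqrt(38))*i. At the order-3 pole a set g(k) = (k - a)^3*f(k) = [37/38] / (k - a')^3.
Order-3 pole: residue = g''(a)/2; g''((-4/9) - ((1/9)*sqrt(38))*i) = ((6554439/16681088)*sqrt(38))*i, so the residue is ((6554439/33362176)*sqrt(38))*i.
The factor k**2 + 8*k/9 + 2/3 splits as (k - a)(k - a') with a = (-4/9) + ((1/9)*sqrt(38))*i, a' = (-4/9) - ((1/9)*sqrt(38))*i. At the order-3 pole a set g(k) = (k - a)^3*f(k) = [37/38] / (k - a')^3.
Order-3 pole: residue = g''(a)/2; g''((-4/9) + ((1/9)*sqrt(38))*i) = -((6554439/16681088)*sqrt(38))*i, so the residue is -((6554439/33362176)*sqrt(38))*i.
List the singular points by increasing real part (a conjugate pair: the negative imaginary part first).

Radius of convergence at 0: (1/3)*sqrt(6).
At (-4/9) - ((1/9)*sqrt(38))*i: a pole of order 3; residue ((6554439/33362176)*sqrt(38))*i.
At (-4/9) + ((1/9)*sqrt(38))*i: a pole of order 3; residue -((6554439/33362176)*sqrt(38))*i.


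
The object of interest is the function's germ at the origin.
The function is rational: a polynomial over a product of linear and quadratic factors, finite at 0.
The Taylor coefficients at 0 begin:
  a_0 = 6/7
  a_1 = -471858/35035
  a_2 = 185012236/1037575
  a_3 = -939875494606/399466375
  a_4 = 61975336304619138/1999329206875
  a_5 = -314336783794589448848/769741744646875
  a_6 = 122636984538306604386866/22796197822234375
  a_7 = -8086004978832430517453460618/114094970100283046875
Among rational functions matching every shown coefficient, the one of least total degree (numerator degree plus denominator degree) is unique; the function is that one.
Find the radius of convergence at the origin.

No rational of total degree below 6 reproduces all 8 coefficients; solving the [2/4] Pade equations on them gives f(χ) = (-19*χ**2/33 - 15*χ/13 + 1/2)/((χ**2 - 12*χ - 11/12)*(χ**2 - χ/5 - 7/11)), whose expansion matches every shown term.
Denominator factor (χ**2 - 12*χ - 11/12): discriminant 443/3, real irrational roots 6 + (1/6)*sqrt(1329) and 6 - (1/6)*sqrt(1329); poles of order 1, moduli 6 + (1/6)*sqrt(1329) and -6 + (1/6)*sqrt(1329).
Denominator factor (χ**2 - χ/5 - 7/11): discriminant 711/275, real irrational roots 1/10 + (3/110)*sqrt(869) and 1/10 - (3/110)*sqrt(869); poles of order 1, moduli 1/10 + (3/110)*sqrt(869) and -1/10 + (3/110)*sqrt(869).
The radius of convergence is the smallest modulus among the singular points: -6 + (1/6)*sqrt(1329).

The radius of convergence is -6 + (1/6)*sqrt(1329).
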